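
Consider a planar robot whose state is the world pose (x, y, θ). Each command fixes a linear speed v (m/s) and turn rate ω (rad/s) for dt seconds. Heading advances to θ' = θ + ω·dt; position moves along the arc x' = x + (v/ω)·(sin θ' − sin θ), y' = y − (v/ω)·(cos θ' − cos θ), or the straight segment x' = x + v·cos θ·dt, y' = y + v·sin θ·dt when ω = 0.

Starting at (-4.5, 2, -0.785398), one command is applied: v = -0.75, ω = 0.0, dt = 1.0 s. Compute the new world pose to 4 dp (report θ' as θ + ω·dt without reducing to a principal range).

(-5.0303, 2.5303, -0.7854)

θ' = -0.7854 + 0.0·1.0 = -0.7854
ω = 0 → straight: x' = -4.5 + -0.75·cos(-0.7854)·1.0 = -5.0303
y' = 2 + -0.75·sin(-0.7854)·1.0 = 2.5303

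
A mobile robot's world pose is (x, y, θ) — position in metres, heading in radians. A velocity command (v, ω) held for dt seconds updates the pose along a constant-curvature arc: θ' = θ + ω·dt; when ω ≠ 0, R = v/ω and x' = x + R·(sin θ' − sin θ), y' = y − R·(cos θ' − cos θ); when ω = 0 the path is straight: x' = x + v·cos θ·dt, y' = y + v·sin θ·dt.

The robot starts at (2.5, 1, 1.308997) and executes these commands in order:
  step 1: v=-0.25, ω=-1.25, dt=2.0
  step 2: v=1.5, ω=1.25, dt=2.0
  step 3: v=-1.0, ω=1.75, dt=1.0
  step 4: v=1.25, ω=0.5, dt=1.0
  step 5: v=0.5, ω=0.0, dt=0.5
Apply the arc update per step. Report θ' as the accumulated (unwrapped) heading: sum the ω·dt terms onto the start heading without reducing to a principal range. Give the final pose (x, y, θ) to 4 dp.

step 1: θ'=-1.1910 (R=0.2000) → pose (2.1211, 0.9776, -1.1910)
step 2: θ'=1.3090 (R=1.2000) → pose (4.3947, 1.1119, 1.3090)
step 3: θ'=3.0590 (R=-0.5714) → pose (4.8995, 0.3945, 3.0590)
step 4: θ'=3.5590 (R=2.5000) → pose (3.6798, 0.1884, 3.5590)
step 5: θ'=3.5590 (straight) → pose (3.4512, 0.0871, 3.5590)

(3.4512, 0.0871, 3.5590)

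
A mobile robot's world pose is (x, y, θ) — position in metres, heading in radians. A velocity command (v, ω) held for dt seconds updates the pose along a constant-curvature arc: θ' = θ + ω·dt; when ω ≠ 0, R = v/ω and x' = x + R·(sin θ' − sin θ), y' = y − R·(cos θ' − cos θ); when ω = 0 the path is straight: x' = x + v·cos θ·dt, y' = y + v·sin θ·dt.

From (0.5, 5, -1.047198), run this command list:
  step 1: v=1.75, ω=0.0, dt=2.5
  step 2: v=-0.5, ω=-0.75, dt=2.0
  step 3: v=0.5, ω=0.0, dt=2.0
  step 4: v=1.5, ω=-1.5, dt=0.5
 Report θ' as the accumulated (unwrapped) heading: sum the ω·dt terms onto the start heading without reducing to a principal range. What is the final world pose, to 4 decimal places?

(1.3480, 1.3774, -3.2972)

step 1: θ'=-1.0472 (straight) → pose (2.6875, 1.2111, -1.0472)
step 2: θ'=-2.5472 (R=0.6667) → pose (2.8915, 2.0968, -2.5472)
step 3: θ'=-2.5472 (straight) → pose (2.0630, 1.5368, -2.5472)
step 4: θ'=-3.2972 (R=-1.0000) → pose (1.3480, 1.3774, -3.2972)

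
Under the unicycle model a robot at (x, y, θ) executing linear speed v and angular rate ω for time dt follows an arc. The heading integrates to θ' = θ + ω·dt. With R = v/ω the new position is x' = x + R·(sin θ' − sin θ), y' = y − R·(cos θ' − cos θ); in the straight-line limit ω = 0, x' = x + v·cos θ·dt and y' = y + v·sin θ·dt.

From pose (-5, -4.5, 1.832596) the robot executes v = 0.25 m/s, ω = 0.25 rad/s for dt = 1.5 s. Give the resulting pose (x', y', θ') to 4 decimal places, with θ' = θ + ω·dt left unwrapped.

(-5.1619, -4.1642, 2.2076)

θ' = 1.8326 + 0.25·1.5 = 2.2076
R = v/ω = 0.25/0.25 = 1.0000
x' = -5 + 1.0000·(sin 2.2076 − sin 1.8326) = -5.1619
y' = -4.5 − 1.0000·(cos 2.2076 − cos 1.8326) = -4.1642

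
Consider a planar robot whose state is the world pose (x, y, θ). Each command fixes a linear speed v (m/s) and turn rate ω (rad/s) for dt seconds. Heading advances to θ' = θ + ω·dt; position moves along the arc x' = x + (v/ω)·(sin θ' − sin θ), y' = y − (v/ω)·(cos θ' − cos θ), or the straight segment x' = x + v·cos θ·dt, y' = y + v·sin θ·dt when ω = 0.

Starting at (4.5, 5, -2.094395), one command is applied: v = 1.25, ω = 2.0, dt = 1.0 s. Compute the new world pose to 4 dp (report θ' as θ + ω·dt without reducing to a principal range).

(4.9824, 4.0653, -0.0944)

θ' = -2.0944 + 2.0·1.0 = -0.0944
R = v/ω = 1.25/2.0 = 0.6250
x' = 4.5 + 0.6250·(sin -0.0944 − sin -2.0944) = 4.9824
y' = 5 − 0.6250·(cos -0.0944 − cos -2.0944) = 4.0653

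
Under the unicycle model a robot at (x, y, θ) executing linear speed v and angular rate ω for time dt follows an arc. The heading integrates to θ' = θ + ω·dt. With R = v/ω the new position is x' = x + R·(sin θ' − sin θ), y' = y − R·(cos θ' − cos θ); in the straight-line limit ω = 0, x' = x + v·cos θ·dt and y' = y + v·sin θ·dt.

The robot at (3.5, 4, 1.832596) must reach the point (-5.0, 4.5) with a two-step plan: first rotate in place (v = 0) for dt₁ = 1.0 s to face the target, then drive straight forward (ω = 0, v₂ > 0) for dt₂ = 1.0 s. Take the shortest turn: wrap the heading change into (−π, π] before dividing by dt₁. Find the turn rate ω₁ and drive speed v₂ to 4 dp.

ω₁ = 1.2502, v₂ = 8.5147

heading to target = atan2(4.5−4, -5−3.5) = 3.0828
Δθ = wrap(3.0828 − 1.8326) = 1.2502; ω₁ = Δθ/dt₁ = 1.2502
distance = √((-5−3.5)² + (4.5−4)²) = 8.5147; v₂ = distance/dt₂ = 8.5147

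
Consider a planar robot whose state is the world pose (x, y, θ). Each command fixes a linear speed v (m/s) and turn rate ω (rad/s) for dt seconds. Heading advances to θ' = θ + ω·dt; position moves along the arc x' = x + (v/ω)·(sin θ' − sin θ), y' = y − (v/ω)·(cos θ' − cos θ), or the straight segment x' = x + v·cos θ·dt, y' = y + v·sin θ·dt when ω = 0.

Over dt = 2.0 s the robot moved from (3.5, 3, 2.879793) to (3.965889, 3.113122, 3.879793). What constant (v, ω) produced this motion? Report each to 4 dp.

v = -0.2500, ω = 0.5000

Δθ = 3.879793 − 2.879793 = 1.000000
ω = Δθ/dt = 1.000000/2.0 = 0.5000
R = Δx/(sin θ' − sin θ) = -0.5000
v = R·ω = -0.5000·0.5000 = -0.2500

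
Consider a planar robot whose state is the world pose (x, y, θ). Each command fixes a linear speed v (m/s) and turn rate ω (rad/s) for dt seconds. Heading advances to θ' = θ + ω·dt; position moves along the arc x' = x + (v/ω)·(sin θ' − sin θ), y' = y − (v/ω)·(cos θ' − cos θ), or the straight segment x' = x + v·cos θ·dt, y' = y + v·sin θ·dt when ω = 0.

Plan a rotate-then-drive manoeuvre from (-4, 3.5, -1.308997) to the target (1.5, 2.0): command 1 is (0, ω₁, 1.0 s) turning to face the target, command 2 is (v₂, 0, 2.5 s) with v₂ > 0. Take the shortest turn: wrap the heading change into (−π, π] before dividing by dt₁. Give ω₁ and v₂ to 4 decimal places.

ω₁ = 1.0427, v₂ = 2.2804

heading to target = atan2(2−3.5, 1.5−-4) = -0.2663
Δθ = wrap(-0.2663 − -1.3090) = 1.0427; ω₁ = Δθ/dt₁ = 1.0427
distance = √((1.5−-4)² + (2−3.5)²) = 5.7009; v₂ = distance/dt₂ = 2.2804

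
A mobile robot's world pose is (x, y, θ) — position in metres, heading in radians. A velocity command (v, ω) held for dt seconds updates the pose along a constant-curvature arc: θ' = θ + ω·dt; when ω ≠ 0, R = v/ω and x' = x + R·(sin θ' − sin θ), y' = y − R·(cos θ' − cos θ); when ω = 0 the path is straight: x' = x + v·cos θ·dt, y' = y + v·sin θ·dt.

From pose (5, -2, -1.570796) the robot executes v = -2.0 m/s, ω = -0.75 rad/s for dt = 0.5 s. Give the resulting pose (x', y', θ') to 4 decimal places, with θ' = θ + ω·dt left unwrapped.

θ' = -1.5708 + -0.75·0.5 = -1.9458
R = v/ω = -2.0/-0.75 = 2.6667
x' = 5 + 2.6667·(sin -1.9458 − sin -1.5708) = 5.1853
y' = -2 − 2.6667·(cos -1.9458 − cos -1.5708) = -1.0233

(5.1853, -1.0233, -1.9458)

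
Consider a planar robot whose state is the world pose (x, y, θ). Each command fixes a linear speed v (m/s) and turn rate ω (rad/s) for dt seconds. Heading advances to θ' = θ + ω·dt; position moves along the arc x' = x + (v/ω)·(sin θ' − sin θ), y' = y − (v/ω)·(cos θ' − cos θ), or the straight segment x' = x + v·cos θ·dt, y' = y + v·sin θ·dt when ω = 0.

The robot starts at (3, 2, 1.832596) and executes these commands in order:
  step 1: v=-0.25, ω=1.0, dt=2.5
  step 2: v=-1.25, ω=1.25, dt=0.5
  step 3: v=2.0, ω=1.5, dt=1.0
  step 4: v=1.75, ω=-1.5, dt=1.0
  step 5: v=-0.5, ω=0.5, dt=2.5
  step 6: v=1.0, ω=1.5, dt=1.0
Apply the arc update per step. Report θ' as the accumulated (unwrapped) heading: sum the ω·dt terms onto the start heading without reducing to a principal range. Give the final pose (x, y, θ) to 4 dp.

(6.1894, 2.0522, 7.7076)

step 1: θ'=4.3326 (R=-0.2500) → pose (3.4737, 1.9720, 4.3326)
step 2: θ'=4.9576 (R=-1.0000) → pose (3.5150, 2.5855, 4.9576)
step 3: θ'=6.4576 (R=1.3333) → pose (5.0398, 1.5961, 6.4576)
step 4: θ'=4.9576 (R=-1.1667) → pose (6.3740, 0.7303, 4.9576)
step 5: θ'=6.2076 (R=-1.0000) → pose (5.4795, 1.4847, 6.2076)
step 6: θ'=7.7076 (R=0.6667) → pose (6.1894, 2.0522, 7.7076)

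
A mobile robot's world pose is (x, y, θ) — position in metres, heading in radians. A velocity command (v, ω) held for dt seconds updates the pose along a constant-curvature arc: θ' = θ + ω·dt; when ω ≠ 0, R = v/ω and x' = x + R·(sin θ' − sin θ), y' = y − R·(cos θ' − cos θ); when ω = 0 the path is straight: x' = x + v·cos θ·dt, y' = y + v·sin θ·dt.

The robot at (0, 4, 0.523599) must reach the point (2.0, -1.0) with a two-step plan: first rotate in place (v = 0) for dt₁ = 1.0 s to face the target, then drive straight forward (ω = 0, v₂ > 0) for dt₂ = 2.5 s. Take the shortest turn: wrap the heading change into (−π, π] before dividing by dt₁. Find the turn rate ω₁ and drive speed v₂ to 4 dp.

ω₁ = -1.7139, v₂ = 2.1541

heading to target = atan2(-1−4, 2−0) = -1.1903
Δθ = wrap(-1.1903 − 0.5236) = -1.7139; ω₁ = Δθ/dt₁ = -1.7139
distance = √((2−0)² + (-1−4)²) = 5.3852; v₂ = distance/dt₂ = 2.1541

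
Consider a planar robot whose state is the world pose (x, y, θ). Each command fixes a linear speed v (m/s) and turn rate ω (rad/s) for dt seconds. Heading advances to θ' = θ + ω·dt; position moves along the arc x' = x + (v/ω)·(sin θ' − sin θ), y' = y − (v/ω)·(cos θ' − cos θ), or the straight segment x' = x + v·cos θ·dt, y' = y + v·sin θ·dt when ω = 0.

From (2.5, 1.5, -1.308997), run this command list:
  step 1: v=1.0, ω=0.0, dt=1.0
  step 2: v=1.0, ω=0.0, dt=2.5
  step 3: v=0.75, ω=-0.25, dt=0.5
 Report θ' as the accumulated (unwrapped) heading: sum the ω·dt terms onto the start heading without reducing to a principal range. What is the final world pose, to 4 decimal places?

step 1: θ'=-1.3090 (straight) → pose (2.7588, 0.5341, -1.3090)
step 2: θ'=-1.3090 (straight) → pose (3.4059, -1.8807, -1.3090)
step 3: θ'=-1.4340 (R=-3.0000) → pose (3.4801, -2.2481, -1.4340)

(3.4801, -2.2481, -1.4340)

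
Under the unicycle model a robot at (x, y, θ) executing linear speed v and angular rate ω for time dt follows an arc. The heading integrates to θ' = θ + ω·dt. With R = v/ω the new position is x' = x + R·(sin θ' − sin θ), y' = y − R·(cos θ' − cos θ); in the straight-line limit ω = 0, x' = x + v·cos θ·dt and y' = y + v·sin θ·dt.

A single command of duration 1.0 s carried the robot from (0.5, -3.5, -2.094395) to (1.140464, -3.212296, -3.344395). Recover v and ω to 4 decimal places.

Δθ = -3.344395 − -2.094395 = -1.250000
ω = Δθ/dt = -1.250000/1.0 = -1.2500
R = Δx/(sin θ' − sin θ) = 0.6000
v = R·ω = 0.6000·-1.2500 = -0.7500

v = -0.7500, ω = -1.2500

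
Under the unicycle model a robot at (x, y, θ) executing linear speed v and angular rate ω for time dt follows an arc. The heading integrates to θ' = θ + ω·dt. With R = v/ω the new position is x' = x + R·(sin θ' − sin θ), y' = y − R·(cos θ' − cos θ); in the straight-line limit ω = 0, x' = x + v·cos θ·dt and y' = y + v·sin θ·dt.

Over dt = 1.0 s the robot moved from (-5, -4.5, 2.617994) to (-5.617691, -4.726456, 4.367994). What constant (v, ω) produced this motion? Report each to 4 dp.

v = 0.7500, ω = 1.7500

Δθ = 4.367994 − 2.617994 = 1.750000
ω = Δθ/dt = 1.750000/1.0 = 1.7500
R = Δx/(sin θ' − sin θ) = 0.4286
v = R·ω = 0.4286·1.7500 = 0.7500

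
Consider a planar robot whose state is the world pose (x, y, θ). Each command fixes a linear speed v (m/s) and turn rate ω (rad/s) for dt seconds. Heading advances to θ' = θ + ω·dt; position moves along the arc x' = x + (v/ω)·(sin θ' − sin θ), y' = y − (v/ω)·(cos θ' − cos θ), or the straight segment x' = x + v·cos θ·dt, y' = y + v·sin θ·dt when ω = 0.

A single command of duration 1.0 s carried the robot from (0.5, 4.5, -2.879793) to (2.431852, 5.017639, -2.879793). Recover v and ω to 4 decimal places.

v = -2.0000, ω = 0.0000

Δθ = -2.879793 − -2.879793 = 0.000000
ω = Δθ/dt = 0.000000/1.0 = 0.0000
ω = 0 → v = (Δx·cos θ + Δy·sin θ)/dt = -2.0000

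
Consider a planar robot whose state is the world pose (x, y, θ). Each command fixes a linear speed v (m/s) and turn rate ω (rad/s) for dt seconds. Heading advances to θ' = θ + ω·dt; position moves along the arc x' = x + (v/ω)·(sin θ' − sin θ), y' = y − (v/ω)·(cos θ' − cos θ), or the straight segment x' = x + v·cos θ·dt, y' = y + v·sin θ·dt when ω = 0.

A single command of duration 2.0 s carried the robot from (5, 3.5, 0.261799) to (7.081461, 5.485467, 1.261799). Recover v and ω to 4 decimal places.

v = 1.5000, ω = 0.5000

Δθ = 1.261799 − 0.261799 = 1.000000
ω = Δθ/dt = 1.000000/2.0 = 0.5000
R = Δx/(sin θ' − sin θ) = 3.0000
v = R·ω = 3.0000·0.5000 = 1.5000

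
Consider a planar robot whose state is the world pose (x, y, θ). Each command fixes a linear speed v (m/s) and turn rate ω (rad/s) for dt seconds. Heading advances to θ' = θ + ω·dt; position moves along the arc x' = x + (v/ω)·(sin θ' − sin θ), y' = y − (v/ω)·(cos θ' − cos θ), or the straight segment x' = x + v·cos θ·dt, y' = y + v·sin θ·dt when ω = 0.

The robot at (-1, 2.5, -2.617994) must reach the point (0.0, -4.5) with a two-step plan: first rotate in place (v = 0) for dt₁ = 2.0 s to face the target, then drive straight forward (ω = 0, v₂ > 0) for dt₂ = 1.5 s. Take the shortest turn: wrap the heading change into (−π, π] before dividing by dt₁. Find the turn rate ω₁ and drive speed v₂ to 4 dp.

ω₁ = 0.5945, v₂ = 4.7140

heading to target = atan2(-4.5−2.5, 0−-1) = -1.4289
Δθ = wrap(-1.4289 − -2.6180) = 1.1891; ω₁ = Δθ/dt₁ = 0.5945
distance = √((0−-1)² + (-4.5−2.5)²) = 7.0711; v₂ = distance/dt₂ = 4.7140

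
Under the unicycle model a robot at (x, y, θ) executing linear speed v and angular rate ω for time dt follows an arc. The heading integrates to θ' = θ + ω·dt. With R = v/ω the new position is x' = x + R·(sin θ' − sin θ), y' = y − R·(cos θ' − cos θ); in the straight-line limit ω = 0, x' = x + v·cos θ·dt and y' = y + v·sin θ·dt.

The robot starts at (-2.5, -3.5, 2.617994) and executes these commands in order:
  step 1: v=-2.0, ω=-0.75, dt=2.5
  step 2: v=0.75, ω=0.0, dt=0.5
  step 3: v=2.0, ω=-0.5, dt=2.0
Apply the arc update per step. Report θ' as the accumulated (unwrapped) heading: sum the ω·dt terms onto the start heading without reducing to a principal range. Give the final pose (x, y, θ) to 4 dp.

(1.9696, -6.5967, -0.2570)

step 1: θ'=0.7430 (R=2.6667) → pose (-2.0293, -7.7733, 0.7430)
step 2: θ'=0.7430 (straight) → pose (-1.7532, -7.5196, 0.7430)
step 3: θ'=-0.2570 (R=-4.0000) → pose (1.9696, -6.5967, -0.2570)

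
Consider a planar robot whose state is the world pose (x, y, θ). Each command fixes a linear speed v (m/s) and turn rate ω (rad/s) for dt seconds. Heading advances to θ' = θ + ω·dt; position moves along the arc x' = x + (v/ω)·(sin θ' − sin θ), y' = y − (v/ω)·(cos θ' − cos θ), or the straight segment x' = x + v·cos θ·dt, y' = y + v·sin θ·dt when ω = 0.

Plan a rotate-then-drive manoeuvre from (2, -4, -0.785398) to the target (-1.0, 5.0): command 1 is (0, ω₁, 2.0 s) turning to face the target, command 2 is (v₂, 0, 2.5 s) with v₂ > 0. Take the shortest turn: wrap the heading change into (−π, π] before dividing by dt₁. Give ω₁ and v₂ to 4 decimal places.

ω₁ = 1.3390, v₂ = 3.7947

heading to target = atan2(5−-4, -1−2) = 1.8925
Δθ = wrap(1.8925 − -0.7854) = 2.6779; ω₁ = Δθ/dt₁ = 1.3390
distance = √((-1−2)² + (5−-4)²) = 9.4868; v₂ = distance/dt₂ = 3.7947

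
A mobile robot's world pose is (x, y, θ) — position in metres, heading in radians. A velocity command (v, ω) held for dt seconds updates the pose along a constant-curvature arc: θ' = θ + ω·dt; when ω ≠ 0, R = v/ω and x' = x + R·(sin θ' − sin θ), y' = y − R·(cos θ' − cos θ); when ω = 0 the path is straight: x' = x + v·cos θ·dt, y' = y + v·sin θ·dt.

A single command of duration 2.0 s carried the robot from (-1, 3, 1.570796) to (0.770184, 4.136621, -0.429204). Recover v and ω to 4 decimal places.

Δθ = -0.429204 − 1.570796 = -2.000000
ω = Δθ/dt = -2.000000/2.0 = -1.0000
R = Δx/(sin θ' − sin θ) = -1.2500
v = R·ω = -1.2500·-1.0000 = 1.2500

v = 1.2500, ω = -1.0000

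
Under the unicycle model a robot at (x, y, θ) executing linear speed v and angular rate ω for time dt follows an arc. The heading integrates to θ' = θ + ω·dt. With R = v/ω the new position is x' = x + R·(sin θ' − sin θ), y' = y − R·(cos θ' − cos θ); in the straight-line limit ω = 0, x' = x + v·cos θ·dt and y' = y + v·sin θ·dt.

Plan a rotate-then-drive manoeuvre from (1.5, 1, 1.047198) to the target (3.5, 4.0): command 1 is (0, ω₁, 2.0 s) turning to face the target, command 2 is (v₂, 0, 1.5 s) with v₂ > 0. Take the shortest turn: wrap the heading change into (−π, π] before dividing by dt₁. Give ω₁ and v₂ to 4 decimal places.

heading to target = atan2(4−1, 3.5−1.5) = 0.9828
Δθ = wrap(0.9828 − 1.0472) = -0.0644; ω₁ = Δθ/dt₁ = -0.0322
distance = √((3.5−1.5)² + (4−1)²) = 3.6056; v₂ = distance/dt₂ = 2.4037

ω₁ = -0.0322, v₂ = 2.4037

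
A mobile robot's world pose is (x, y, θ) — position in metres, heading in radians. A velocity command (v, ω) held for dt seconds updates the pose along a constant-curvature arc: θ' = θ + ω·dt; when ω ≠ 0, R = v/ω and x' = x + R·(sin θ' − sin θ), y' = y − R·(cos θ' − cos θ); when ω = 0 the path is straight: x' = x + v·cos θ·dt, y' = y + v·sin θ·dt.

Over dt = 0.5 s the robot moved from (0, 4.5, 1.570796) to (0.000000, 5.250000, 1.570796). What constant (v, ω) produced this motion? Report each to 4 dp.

v = 1.5000, ω = 0.0000

Δθ = 1.570796 − 1.570796 = 0.000000
ω = Δθ/dt = 0.000000/0.5 = 0.0000
ω = 0 → v = (Δx·cos θ + Δy·sin θ)/dt = 1.5000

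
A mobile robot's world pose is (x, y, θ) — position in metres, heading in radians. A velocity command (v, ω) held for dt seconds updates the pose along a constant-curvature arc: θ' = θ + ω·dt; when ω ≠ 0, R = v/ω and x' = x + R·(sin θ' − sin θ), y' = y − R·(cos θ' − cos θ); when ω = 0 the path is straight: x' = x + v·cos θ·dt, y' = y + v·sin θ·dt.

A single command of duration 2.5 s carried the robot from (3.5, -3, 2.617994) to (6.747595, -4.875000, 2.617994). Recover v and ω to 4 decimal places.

v = -1.5000, ω = 0.0000

Δθ = 2.617994 − 2.617994 = 0.000000
ω = Δθ/dt = 0.000000/2.5 = 0.0000
ω = 0 → v = (Δx·cos θ + Δy·sin θ)/dt = -1.5000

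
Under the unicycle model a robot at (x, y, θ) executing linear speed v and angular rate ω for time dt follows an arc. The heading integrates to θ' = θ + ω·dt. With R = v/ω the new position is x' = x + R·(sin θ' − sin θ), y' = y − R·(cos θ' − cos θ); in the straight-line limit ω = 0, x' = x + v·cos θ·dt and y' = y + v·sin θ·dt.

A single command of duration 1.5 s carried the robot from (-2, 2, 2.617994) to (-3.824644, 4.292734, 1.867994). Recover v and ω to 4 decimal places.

Δθ = 1.867994 − 2.617994 = -0.750000
ω = Δθ/dt = -0.750000/1.5 = -0.5000
R = −Δy/(cos θ' − cos θ) = -4.0000
v = R·ω = -4.0000·-0.5000 = 2.0000

v = 2.0000, ω = -0.5000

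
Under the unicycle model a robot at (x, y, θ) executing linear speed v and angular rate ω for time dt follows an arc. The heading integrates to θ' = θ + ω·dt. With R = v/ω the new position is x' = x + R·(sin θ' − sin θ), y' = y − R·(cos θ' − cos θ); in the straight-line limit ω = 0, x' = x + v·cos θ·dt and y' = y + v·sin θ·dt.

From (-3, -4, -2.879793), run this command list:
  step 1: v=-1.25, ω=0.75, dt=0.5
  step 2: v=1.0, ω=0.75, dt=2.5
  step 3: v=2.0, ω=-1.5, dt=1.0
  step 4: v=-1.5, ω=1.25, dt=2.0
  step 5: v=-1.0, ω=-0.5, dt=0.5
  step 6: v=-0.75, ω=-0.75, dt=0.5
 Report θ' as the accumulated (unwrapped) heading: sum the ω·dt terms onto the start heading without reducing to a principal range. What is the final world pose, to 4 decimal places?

(-4.3950, -6.0052, -0.2548)

step 1: θ'=-2.5048 (R=-1.6667) → pose (-2.4403, -3.7301, -2.5048)
step 2: θ'=-0.6298 (R=1.3333) → pose (-2.4328, -5.8797, -0.6298)
step 3: θ'=-2.1298 (R=-1.3333) → pose (-2.0877, -7.6643, -2.1298)
step 4: θ'=0.3702 (R=-1.2000) → pose (-3.5392, -5.9092, 0.3702)
step 5: θ'=0.1202 (R=2.0000) → pose (-4.0230, -6.0303, 0.1202)
step 6: θ'=-0.2548 (R=1.0000) → pose (-4.3950, -6.0052, -0.2548)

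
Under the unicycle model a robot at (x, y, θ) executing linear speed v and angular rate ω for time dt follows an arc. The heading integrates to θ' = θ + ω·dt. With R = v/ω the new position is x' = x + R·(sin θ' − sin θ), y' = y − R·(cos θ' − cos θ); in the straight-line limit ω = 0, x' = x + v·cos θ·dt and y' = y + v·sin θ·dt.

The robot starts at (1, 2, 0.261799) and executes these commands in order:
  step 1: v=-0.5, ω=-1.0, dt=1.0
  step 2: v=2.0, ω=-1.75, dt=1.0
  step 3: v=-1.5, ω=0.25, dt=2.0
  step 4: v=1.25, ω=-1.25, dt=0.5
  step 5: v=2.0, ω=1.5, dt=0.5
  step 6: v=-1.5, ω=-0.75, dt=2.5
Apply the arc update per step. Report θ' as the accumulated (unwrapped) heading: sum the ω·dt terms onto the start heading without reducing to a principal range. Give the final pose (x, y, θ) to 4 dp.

(4.3215, 2.5447, -3.7382)

step 1: θ'=-0.7382 (R=0.5000) → pose (0.5341, 2.1131, -0.7382)
step 2: θ'=-2.4882 (R=-1.1429) → pose (0.4597, 0.3603, -2.4882)
step 3: θ'=-1.9882 (R=-6.0000) → pose (2.2973, 2.6921, -1.9882)
step 4: θ'=-2.6132 (R=-1.0000) → pose (1.8873, 2.2339, -2.6132)
step 5: θ'=-1.8632 (R=1.3333) → pose (1.2828, 1.4668, -1.8632)
step 6: θ'=-3.7382 (R=2.0000) → pose (4.3215, 2.5447, -3.7382)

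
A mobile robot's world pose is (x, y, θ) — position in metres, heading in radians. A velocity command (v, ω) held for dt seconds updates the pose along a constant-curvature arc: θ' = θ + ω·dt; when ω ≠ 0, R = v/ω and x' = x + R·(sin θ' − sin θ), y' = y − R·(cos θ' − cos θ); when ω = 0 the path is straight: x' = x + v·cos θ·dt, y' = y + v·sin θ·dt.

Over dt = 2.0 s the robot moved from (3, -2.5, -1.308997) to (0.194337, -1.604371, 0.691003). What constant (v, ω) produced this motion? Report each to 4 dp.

v = -1.7500, ω = 1.0000

Δθ = 0.691003 − -1.308997 = 2.000000
ω = Δθ/dt = 2.000000/2.0 = 1.0000
R = Δx/(sin θ' − sin θ) = -1.7500
v = R·ω = -1.7500·1.0000 = -1.7500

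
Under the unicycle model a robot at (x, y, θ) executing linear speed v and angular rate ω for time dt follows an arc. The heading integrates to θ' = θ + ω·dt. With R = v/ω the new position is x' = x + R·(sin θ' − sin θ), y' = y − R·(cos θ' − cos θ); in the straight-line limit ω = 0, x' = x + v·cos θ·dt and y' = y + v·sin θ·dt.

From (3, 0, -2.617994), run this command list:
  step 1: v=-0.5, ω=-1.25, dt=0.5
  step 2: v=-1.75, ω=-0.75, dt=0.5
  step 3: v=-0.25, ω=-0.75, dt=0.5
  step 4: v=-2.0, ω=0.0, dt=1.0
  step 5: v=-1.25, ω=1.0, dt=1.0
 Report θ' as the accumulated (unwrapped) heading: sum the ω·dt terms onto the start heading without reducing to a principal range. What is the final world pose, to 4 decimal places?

(6.6154, -2.1898, -2.9930)

step 1: θ'=-3.2430 (R=0.4000) → pose (3.2405, 0.0515, -3.2430)
step 2: θ'=-3.6180 (R=2.3333) → pose (4.0743, -0.1963, -3.6180)
step 3: θ'=-3.9930 (R=0.3333) → pose (4.1722, -0.2729, -3.9930)
step 4: θ'=-3.9930 (straight) → pose (5.4901, -1.7773, -3.9930)
step 5: θ'=-2.9930 (R=-1.2500) → pose (6.6154, -2.1898, -2.9930)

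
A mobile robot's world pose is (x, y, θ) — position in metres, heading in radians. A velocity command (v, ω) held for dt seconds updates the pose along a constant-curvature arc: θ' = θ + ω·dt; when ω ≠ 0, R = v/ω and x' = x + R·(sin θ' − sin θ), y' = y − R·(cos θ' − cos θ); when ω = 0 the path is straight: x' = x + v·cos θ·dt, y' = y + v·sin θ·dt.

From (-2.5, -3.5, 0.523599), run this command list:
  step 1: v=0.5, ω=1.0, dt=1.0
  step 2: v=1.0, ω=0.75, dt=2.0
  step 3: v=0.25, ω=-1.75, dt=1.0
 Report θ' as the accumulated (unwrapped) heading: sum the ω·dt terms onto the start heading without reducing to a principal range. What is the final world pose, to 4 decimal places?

step 1: θ'=1.5236 (R=0.5000) → pose (-2.2506, -3.0906, 1.5236)
step 2: θ'=3.0236 (R=1.3333) → pose (-3.4254, -1.7036, 3.0236)
step 3: θ'=1.2736 (R=-0.1429) → pose (-3.5452, -1.5199, 1.2736)

(-3.5452, -1.5199, 1.2736)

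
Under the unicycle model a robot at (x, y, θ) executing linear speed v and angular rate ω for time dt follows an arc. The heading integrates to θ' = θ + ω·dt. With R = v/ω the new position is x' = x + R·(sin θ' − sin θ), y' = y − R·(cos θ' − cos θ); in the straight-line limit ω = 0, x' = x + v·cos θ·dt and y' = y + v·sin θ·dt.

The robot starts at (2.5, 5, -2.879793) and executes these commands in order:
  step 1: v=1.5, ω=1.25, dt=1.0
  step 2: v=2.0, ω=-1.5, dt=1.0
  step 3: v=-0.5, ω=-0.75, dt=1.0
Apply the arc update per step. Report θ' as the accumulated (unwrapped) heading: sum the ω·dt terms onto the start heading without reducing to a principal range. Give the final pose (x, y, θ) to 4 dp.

(0.7539, 2.4835, -3.8798)

step 1: θ'=-1.6298 (R=1.2000) → pose (1.6127, 3.9116, -1.6298)
step 2: θ'=-3.1298 (R=-1.3333) → pose (0.2974, 2.6570, -3.1298)
step 3: θ'=-3.8798 (R=0.6667) → pose (0.7539, 2.4835, -3.8798)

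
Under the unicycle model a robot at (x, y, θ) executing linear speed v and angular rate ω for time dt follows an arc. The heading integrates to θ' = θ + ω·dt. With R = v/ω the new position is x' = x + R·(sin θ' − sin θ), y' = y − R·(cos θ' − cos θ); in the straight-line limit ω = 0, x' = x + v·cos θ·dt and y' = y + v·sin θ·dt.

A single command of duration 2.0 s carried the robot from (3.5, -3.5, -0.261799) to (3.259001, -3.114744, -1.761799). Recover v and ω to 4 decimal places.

Δθ = -1.761799 − -0.261799 = -1.500000
ω = Δθ/dt = -1.500000/2.0 = -0.7500
R = −Δy/(cos θ' − cos θ) = 0.3333
v = R·ω = 0.3333·-0.7500 = -0.2500

v = -0.2500, ω = -0.7500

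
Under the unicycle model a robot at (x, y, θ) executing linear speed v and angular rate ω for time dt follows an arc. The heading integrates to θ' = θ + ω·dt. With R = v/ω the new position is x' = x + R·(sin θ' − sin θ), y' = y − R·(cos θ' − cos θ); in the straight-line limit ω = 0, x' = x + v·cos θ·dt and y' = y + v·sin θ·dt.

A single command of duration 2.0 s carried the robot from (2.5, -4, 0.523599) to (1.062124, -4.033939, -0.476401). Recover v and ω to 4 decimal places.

Δθ = -0.476401 − 0.523599 = -1.000000
ω = Δθ/dt = -1.000000/2.0 = -0.5000
R = Δx/(sin θ' − sin θ) = 1.5000
v = R·ω = 1.5000·-0.5000 = -0.7500

v = -0.7500, ω = -0.5000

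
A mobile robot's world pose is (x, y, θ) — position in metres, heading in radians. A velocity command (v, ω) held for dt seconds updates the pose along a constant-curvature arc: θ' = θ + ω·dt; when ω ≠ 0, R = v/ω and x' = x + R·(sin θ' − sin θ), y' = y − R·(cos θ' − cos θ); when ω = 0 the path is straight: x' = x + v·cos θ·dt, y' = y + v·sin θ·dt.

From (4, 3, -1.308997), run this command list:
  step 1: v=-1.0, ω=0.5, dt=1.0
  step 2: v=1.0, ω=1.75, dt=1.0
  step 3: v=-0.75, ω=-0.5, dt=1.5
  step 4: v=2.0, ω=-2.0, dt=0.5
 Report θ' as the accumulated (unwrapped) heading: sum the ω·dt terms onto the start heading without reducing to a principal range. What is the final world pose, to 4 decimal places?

(4.3766, 3.0398, -0.8090)

step 1: θ'=-0.8090 (R=-2.0000) → pose (3.5153, 3.8628, -0.8090)
step 2: θ'=0.9410 (R=0.5714) → pose (4.3906, 3.9207, 0.9410)
step 3: θ'=0.1910 (R=1.5000) → pose (3.4632, 3.3314, 0.1910)
step 4: θ'=-0.8090 (R=-1.0000) → pose (4.3766, 3.0398, -0.8090)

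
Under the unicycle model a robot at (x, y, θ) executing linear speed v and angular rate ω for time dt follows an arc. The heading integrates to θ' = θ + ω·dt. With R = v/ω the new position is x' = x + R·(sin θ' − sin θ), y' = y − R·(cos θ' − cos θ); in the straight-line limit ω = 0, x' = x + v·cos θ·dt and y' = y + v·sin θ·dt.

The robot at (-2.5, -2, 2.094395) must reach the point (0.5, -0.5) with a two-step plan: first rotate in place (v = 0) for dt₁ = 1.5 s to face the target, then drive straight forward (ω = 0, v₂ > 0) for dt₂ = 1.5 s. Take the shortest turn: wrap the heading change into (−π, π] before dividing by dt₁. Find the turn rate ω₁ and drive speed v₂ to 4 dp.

ω₁ = -1.0872, v₂ = 2.2361

heading to target = atan2(-0.5−-2, 0.5−-2.5) = 0.4636
Δθ = wrap(0.4636 − 2.0944) = -1.6307; ω₁ = Δθ/dt₁ = -1.0872
distance = √((0.5−-2.5)² + (-0.5−-2)²) = 3.3541; v₂ = distance/dt₂ = 2.2361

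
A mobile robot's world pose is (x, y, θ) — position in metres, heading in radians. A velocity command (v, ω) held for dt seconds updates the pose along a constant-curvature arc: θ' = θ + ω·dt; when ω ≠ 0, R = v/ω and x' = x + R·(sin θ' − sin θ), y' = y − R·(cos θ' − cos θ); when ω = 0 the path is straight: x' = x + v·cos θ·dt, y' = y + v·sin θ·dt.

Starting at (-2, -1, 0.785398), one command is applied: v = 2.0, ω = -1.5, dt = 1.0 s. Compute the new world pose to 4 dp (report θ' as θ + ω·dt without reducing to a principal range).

θ' = 0.7854 + -1.5·1.0 = -0.7146
R = v/ω = 2.0/-1.5 = -1.3333
x' = -2 + -1.3333·(sin -0.7146 − sin 0.7854) = -0.1834
y' = -1 − -1.3333·(cos -0.7146 − cos 0.7854) = -0.9357

(-0.1834, -0.9357, -0.7146)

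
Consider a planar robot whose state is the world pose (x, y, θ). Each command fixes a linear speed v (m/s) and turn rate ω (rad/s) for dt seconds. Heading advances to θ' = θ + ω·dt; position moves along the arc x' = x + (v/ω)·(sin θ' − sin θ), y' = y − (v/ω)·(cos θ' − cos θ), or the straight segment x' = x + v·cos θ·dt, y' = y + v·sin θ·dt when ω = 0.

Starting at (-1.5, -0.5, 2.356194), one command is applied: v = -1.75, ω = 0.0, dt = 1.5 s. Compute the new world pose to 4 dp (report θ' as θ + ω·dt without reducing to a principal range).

θ' = 2.3562 + 0.0·1.5 = 2.3562
ω = 0 → straight: x' = -1.5 + -1.75·cos(2.3562)·1.5 = 0.3562
y' = -0.5 + -1.75·sin(2.3562)·1.5 = -2.3562

(0.3562, -2.3562, 2.3562)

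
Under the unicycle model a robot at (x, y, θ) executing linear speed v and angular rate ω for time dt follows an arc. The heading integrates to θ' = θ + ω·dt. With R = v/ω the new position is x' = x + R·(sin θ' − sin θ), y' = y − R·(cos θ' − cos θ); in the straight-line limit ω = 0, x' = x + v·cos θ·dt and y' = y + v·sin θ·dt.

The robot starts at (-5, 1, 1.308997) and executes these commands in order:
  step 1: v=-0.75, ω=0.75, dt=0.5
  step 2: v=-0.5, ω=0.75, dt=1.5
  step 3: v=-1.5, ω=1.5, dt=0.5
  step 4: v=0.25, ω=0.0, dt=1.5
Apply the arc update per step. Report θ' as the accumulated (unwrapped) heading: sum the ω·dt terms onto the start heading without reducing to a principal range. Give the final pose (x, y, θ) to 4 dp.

(-4.1939, -0.0476, 3.5590)

step 1: θ'=1.6840 (R=-1.0000) → pose (-5.0277, 0.6282, 1.6840)
step 2: θ'=2.8090 (R=-0.6667) → pose (-4.5829, 0.0734, 2.8090)
step 3: θ'=3.5590 (R=-1.0000) → pose (-3.8511, 0.1044, 3.5590)
step 4: θ'=3.5590 (straight) → pose (-4.1939, -0.0476, 3.5590)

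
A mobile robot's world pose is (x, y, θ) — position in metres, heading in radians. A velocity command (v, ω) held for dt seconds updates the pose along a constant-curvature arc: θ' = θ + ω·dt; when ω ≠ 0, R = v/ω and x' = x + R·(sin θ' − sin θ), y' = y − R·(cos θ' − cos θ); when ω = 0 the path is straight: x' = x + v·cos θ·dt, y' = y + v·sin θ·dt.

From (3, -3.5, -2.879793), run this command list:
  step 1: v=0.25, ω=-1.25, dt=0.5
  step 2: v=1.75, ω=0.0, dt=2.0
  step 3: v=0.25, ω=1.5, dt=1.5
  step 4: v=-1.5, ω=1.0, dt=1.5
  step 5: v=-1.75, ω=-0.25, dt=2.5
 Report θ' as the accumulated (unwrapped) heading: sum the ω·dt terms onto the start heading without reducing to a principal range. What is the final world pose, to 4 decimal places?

(-6.6964, -1.1795, -0.3798)

step 1: θ'=-3.5048 (R=-0.2000) → pose (2.8772, -3.4938, -3.5048)
step 2: θ'=-3.5048 (straight) → pose (-0.3945, -2.2503, -3.5048)
step 3: θ'=-1.2548 (R=0.1667) → pose (-0.6121, -2.4579, -1.2548)
step 4: θ'=0.2452 (R=-1.5000) → pose (-2.4020, -1.4689, 0.2452)
step 5: θ'=-0.3798 (R=7.0000) → pose (-6.6964, -1.1795, -0.3798)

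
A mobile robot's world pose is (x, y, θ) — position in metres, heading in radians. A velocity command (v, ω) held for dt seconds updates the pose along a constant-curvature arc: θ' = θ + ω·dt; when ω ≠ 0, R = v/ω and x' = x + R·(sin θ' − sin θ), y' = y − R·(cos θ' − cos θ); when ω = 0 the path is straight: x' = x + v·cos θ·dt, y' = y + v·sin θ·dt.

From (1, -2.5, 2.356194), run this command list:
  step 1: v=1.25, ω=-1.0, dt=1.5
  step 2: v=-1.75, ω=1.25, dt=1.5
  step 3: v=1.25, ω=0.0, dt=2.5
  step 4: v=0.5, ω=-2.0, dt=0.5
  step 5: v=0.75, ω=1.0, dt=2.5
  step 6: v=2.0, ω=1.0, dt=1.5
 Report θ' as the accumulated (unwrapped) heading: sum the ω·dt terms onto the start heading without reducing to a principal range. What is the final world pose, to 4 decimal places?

(-2.2550, -3.9633, 5.7312)

step 1: θ'=0.8562 (R=-1.2500) → pose (0.9397, -0.7970, 0.8562)
step 2: θ'=2.7312 (R=-1.4000) → pose (1.4386, -2.9982, 2.7312)
step 3: θ'=2.7312 (straight) → pose (-1.4269, -1.7514, 2.7312)
step 4: θ'=1.7312 (R=-0.2500) → pose (-1.5739, -1.5621, 1.7312)
step 5: θ'=4.2312 (R=0.7500) → pose (-2.9791, -1.3347, 4.2312)
step 6: θ'=5.7312 (R=2.0000) → pose (-2.2550, -3.9633, 5.7312)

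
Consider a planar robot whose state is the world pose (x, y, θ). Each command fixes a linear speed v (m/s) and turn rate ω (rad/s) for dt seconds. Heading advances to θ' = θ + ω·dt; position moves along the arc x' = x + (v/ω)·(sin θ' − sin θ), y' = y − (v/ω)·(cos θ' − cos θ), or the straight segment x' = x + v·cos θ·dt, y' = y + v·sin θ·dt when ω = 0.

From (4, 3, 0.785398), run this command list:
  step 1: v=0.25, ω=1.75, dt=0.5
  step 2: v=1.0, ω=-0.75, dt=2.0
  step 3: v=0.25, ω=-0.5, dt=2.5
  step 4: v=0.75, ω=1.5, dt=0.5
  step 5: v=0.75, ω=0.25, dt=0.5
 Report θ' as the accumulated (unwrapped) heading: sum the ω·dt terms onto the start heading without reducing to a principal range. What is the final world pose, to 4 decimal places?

(6.3165, 3.9446, -0.2146)

step 1: θ'=1.6604 (R=0.1429) → pose (4.0413, 3.1138, 1.6604)
step 2: θ'=0.1604 (R=-1.3333) → pose (5.1563, 4.5493, 0.1604)
step 3: θ'=-1.0896 (R=-0.5000) → pose (5.6794, 4.2872, -1.0896)
step 4: θ'=-0.3396 (R=0.5000) → pose (5.9560, 4.0471, -0.3396)
step 5: θ'=-0.2146 (R=3.0000) → pose (6.3165, 3.9446, -0.2146)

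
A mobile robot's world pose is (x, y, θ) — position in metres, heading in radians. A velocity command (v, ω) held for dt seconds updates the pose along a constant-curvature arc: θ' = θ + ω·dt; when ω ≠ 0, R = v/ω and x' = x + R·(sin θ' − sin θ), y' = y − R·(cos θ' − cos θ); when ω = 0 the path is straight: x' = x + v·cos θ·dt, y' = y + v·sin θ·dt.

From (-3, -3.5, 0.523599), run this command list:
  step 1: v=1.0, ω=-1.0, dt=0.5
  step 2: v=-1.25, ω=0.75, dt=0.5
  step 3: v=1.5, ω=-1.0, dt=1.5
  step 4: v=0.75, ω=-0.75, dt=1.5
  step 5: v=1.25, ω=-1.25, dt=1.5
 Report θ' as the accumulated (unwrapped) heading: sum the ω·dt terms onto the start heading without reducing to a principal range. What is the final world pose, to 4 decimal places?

(-2.9221, -5.2264, -4.1014)

step 1: θ'=0.0236 (R=-1.0000) → pose (-2.5236, -3.3663, 0.0236)
step 2: θ'=0.3986 (R=-1.6667) → pose (-3.1311, -3.4965, 0.3986)
step 3: θ'=-1.1014 (R=-1.5000) → pose (-1.2112, -4.2004, -1.1014)
step 4: θ'=-2.2264 (R=-1.0000) → pose (-1.3104, -5.2624, -2.2264)
step 5: θ'=-4.1014 (R=-1.0000) → pose (-2.9221, -5.2264, -4.1014)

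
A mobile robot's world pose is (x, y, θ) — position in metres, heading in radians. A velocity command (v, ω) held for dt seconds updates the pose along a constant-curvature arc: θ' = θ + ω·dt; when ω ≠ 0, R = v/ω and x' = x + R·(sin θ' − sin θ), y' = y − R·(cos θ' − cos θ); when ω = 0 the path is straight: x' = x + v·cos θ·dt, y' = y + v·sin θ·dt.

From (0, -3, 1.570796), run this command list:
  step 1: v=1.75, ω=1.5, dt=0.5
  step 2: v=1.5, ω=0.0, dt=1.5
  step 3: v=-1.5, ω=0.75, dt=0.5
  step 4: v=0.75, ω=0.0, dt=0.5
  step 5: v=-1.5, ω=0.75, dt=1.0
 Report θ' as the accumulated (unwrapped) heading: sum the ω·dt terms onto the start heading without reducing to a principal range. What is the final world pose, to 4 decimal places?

step 1: θ'=2.3208 (R=1.1667) → pose (-0.3130, -2.2048, 2.3208)
step 2: θ'=2.3208 (straight) → pose (-1.8467, -0.5585, 2.3208)
step 3: θ'=2.6958 (R=-2.0000) → pose (-1.2457, -0.9997, 2.6958)
step 4: θ'=2.6958 (straight) → pose (-1.5840, -0.8380, 2.6958)
step 5: θ'=3.4458 (R=-2.0000) → pose (-0.1226, -0.9417, 3.4458)

(-0.1226, -0.9417, 3.4458)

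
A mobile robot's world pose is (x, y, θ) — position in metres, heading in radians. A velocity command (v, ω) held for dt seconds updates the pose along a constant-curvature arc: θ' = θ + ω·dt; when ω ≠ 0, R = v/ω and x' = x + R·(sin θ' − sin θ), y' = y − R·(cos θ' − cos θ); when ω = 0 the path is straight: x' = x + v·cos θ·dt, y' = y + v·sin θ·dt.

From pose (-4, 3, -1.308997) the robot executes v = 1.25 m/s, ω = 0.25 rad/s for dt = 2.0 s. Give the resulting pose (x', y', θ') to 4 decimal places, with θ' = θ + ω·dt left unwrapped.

θ' = -1.3090 + 0.25·2.0 = -0.8090
R = v/ω = 1.25/0.25 = 5.0000
x' = -4 + 5.0000·(sin -0.8090 − sin -1.3090) = -2.7883
y' = 3 − 5.0000·(cos -0.8090 − cos -1.3090) = 0.8430

(-2.7883, 0.8430, -0.8090)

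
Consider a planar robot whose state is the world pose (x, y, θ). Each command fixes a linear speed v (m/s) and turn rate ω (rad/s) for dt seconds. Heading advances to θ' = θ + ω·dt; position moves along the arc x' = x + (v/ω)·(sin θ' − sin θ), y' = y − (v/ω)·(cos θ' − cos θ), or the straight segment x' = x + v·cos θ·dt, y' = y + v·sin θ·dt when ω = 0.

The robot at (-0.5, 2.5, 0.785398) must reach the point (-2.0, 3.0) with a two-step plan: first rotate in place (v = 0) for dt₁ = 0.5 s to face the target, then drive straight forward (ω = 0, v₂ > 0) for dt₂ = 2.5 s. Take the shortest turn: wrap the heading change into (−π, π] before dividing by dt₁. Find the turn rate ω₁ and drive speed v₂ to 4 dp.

ω₁ = 4.0689, v₂ = 0.6325

heading to target = atan2(3−2.5, -2−-0.5) = 2.8198
Δθ = wrap(2.8198 − 0.7854) = 2.0344; ω₁ = Δθ/dt₁ = 4.0689
distance = √((-2−-0.5)² + (3−2.5)²) = 1.5811; v₂ = distance/dt₂ = 0.6325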